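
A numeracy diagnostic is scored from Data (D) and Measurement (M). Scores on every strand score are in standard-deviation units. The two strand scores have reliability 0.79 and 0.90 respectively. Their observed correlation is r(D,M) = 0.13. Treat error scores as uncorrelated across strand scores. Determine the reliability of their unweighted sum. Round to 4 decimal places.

0.8628

Var(D+M) = 2 + 2·[0.13] = 2 + 0.26 = 2.26.
Under uncorrelated errors the observed covariances equal the true-score covariances, so only the own-variance terms attenuate.
True-score variance = [0.79 + 0.90] + 0.26 = 1.69 + 0.26 = 1.95.
Reliability = 1.95 / 2.26 = 0.8628.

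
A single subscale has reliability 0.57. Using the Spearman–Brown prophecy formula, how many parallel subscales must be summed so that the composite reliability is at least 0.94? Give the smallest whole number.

12

k ≥ ρ*(1−ρ₁)/(ρ₁(1−ρ*)) = 0.94·0.43 / (0.57·0.06) = 11.819.
Smallest integer k = 12.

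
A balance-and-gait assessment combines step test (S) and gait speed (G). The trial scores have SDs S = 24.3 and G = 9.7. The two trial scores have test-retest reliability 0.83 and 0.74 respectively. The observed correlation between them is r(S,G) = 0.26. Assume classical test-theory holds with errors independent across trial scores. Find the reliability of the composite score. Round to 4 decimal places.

0.8453

Var(S+G) = 24.3² + 9.7² + 2·[24.3·9.7·0.26] = 684.58 + 122.569 = 807.149.
Because errors are independent across components, Cov(Tᵢ,Tⱼ) = Cov(Xᵢ,Xⱼ); the off-diagonal part of the true-score variance is the same as above.
True-score variance = [24.3²·0.83 + 9.7²·0.74] + 122.569 = 559.733 + 122.569 = 682.303.
Reliability = 682.303 / 807.149 = 0.8453.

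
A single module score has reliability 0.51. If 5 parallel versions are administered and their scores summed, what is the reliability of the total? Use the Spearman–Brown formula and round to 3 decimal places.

ρ_k = kρ / (1 + (k−1)ρ) = 5·0.51 / (1 + 4·0.51) = 2.550 / 3.040 = 0.839.

0.839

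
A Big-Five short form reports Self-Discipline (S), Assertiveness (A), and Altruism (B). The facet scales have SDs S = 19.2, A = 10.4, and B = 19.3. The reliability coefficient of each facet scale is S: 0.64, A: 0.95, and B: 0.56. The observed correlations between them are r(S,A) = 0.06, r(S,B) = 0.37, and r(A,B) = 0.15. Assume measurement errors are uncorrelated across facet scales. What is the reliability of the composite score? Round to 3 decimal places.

0.750

Var(S+A+B) = 19.2² + 10.4² + 19.3² + 2·[19.2·10.4·0.06 + 19.2·19.3·0.37 + 10.4·19.3·0.15] = 849.29 + 358.392 = 1207.68.
Because errors are independent across components, Cov(Tᵢ,Tⱼ) = Cov(Xᵢ,Xⱼ); the off-diagonal part of the true-score variance is the same as above.
True-score variance = [19.2²·0.64 + 10.4²·0.95 + 19.3²·0.56] + 358.392 = 547.276 + 358.392 = 905.668.
Reliability = 905.668 / 1207.68 = 0.750.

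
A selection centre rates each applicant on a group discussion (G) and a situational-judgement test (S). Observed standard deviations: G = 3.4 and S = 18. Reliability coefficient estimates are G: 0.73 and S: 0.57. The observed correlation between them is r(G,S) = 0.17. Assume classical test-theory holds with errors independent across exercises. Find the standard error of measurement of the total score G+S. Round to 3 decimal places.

Var(total) = 335.56 + 20.808 = 356.368.
True-score variance = 193.119 + 20.808 = 213.927, so reliability = 0.6003.
Error variance = 356.368 − 213.927 = 142.441; SEM = √142.441 = 11.935.

11.935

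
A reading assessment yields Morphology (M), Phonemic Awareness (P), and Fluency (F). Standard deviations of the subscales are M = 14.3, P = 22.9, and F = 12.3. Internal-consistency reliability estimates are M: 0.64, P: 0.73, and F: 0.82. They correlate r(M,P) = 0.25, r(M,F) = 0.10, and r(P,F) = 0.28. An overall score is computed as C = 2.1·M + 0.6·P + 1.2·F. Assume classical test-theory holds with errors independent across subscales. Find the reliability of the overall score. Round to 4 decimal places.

0.7584

Var(C) = 2.1²·14.3² + 0.6²·22.9² + 1.2²·12.3² + 2·[1.26·14.3·22.9·0.25 + 2.52·14.3·12.3·0.10 + 0.72·22.9·12.3·0.28] = 1308.45 + 408.524 = 1716.97.
Under uncorrelated errors the observed covariances equal the true-score covariances, so only the own-variance terms attenuate.
True-score variance = [2.1²·14.3²·0.64 + 0.6²·22.9²·0.73 + 1.2²·12.3²·0.82] + 408.524 = 893.611 + 408.524 = 1302.13.
Reliability = 1302.13 / 1716.97 = 0.7584.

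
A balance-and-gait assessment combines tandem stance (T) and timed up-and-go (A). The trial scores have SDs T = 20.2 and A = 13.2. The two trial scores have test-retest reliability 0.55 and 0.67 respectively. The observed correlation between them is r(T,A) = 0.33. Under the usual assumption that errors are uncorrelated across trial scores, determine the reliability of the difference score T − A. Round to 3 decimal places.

Var(T−A) = 20.2² + 13.2² − 2·20.2·13.2·0.33 = 582.28 − 175.982 = 406.298.
With uncorrelated errors the cross-covariances are all true-score covariance, so they carry over unchanged; only the diagonal terms shrink to ρᵢσᵢ².
True-score variance = [20.2²·0.55 + 13.2²·0.67] − 175.982 = 341.163 − 175.982 = 165.18.
Reliability = 165.18 / 406.298 = 0.407.

0.407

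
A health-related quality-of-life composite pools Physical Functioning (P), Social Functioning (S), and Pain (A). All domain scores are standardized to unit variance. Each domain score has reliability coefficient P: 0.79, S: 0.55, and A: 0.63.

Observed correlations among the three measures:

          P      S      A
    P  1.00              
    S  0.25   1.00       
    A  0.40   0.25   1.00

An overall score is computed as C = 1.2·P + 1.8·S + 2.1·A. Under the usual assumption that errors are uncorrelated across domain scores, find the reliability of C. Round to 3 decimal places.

0.759

Var(C) = 1.2² + 1.8² + 2.1² + 2·[2.16·0.25 + 2.52·0.40 + 3.78·0.25] = 9.09 + 4.986 = 14.076.
With uncorrelated errors the cross-covariances are all true-score covariance, so they carry over unchanged; only the diagonal terms shrink to ρᵢσᵢ².
True-score variance = [1.2²·0.79 + 1.8²·0.55 + 2.1²·0.63] + 4.986 = 5.6979 + 4.986 = 10.6839.
Reliability = 10.6839 / 14.076 = 0.759.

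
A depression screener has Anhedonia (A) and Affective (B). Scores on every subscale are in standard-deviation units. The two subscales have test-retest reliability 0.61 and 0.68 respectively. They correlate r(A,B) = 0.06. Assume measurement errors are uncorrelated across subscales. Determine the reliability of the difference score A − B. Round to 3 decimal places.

Var(A−B) = 1 + 1 − 2·0.06 = 2 − 0.12 = 1.88.
Under uncorrelated errors the observed covariances equal the true-score covariances, so only the own-variance terms attenuate.
True-score variance = [0.61 + 0.68] − 0.12 = 1.29 − 0.12 = 1.17.
Reliability = 1.17 / 1.88 = 0.622.

0.622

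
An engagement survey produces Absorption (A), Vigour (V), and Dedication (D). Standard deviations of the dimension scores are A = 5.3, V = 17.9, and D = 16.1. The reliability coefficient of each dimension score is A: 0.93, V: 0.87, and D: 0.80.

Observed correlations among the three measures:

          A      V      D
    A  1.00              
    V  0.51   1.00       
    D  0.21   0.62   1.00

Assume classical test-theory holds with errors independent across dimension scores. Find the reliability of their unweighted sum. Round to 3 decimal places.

Var(A+V+D) = 5.3² + 17.9² + 16.1² + 2·[5.3·17.9·0.51 + 5.3·16.1·0.21 + 17.9·16.1·0.62] = 607.71 + 489.962 = 1097.67.
Under uncorrelated errors the observed covariances equal the true-score covariances, so only the own-variance terms attenuate.
True-score variance = [5.3²·0.93 + 17.9²·0.87 + 16.1²·0.80] + 489.962 = 512.248 + 489.962 = 1002.21.
Reliability = 1002.21 / 1097.67 = 0.913.

0.913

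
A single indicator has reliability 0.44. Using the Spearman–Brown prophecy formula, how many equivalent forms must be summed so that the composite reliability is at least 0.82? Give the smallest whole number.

k ≥ ρ*(1−ρ₁)/(ρ₁(1−ρ*)) = 0.82·0.56 / (0.44·0.18) = 5.798.
Smallest integer k = 6.

6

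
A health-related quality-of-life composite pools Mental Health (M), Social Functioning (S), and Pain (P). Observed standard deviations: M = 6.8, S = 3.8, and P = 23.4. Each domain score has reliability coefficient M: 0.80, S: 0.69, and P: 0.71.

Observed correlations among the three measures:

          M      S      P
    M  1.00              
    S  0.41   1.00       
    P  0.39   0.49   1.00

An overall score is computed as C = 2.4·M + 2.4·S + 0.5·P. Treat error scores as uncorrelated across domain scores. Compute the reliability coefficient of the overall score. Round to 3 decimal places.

Var(C) = 2.4²·6.8² + 2.4²·3.8² + 0.5²·23.4² + 2·[5.76·6.8·3.8·0.41 + 1.2·6.8·23.4·0.39 + 1.2·3.8·23.4·0.49] = 486.407 + 375.554 = 861.961.
Because errors are independent across components, Cov(Tᵢ,Tⱼ) = Cov(Xᵢ,Xⱼ); the off-diagonal part of the true-score variance is the same as above.
True-score variance = [2.4²·6.8²·0.80 + 2.4²·3.8²·0.69 + 0.5²·23.4²·0.71] + 375.554 = 367.656 + 375.554 = 743.21.
Reliability = 743.21 / 861.961 = 0.862.

0.862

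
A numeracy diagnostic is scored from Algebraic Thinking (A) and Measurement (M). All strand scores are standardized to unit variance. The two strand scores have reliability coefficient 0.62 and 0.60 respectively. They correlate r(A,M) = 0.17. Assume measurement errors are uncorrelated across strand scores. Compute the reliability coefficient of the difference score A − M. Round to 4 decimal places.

0.5301

Var(A−M) = 1 + 1 − 2·0.17 = 2 − 0.34 = 1.66.
Under uncorrelated errors the observed covariances equal the true-score covariances, so only the own-variance terms attenuate.
True-score variance = [0.62 + 0.60] − 0.34 = 1.22 − 0.34 = 0.88.
Reliability = 0.88 / 1.66 = 0.5301.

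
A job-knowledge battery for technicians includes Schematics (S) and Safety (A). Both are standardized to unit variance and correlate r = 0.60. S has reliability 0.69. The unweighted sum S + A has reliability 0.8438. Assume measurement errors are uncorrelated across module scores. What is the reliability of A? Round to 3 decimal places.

0.810

Var(S+A) = 2 + 2·0.60 = 3.200.
True-score variance = ρ_S + ρ_A + 2·0.60, so 0.8438 = (0.69 + ρ_A + 1.20) / 3.200.
ρ_A = 0.8438·3.200 − 0.69 − 1.20 = 0.810.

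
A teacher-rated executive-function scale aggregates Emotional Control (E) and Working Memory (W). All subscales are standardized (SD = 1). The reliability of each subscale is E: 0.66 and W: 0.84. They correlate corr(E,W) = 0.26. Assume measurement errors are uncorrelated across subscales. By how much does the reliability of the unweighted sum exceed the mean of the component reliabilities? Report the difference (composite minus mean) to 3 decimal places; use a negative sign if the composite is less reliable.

0.052

Var(sum) = 2 + 0.52 = 2.52; true-score variance = 1.5 + 0.52 = 2.02; composite reliability = 0.8016.
Mean component reliability = 0.7500.
Difference = 0.8016 − 0.7500 = 0.052.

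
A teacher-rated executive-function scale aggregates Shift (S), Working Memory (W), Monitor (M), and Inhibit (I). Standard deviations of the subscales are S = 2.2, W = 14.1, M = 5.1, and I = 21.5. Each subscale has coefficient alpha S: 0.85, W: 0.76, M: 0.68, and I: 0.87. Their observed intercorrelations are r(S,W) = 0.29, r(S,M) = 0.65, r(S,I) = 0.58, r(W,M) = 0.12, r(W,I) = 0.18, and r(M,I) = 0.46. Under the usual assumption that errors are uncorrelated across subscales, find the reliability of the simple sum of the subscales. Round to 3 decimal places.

0.884

Var(S+W+M+I) = 2.2² + 14.1² + 5.1² + 21.5² + 2·[2.2·14.1·0.29 + 2.2·5.1·0.65 + 2.2·21.5·0.58 + 14.1·5.1·0.12 + 14.1·21.5·0.18 + 5.1·21.5·0.46] = 691.91 + 314.716 = 1006.63.
Because errors are independent across components, Cov(Tᵢ,Tⱼ) = Cov(Xᵢ,Xⱼ); the off-diagonal part of the true-score variance is the same as above.
True-score variance = [2.2²·0.85 + 14.1²·0.76 + 5.1²·0.68 + 21.5²·0.87] + 314.716 = 575.054 + 314.716 = 889.77.
Reliability = 889.77 / 1006.63 = 0.884.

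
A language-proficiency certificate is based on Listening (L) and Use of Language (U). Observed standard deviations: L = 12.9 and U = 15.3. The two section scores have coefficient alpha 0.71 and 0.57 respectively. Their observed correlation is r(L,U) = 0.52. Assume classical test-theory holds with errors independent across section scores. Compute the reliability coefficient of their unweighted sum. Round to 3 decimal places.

Var(L+U) = 12.9² + 15.3² + 2·[12.9·15.3·0.52] = 400.5 + 205.265 = 605.765.
Because errors are independent across components, Cov(Tᵢ,Tⱼ) = Cov(Xᵢ,Xⱼ); the off-diagonal part of the true-score variance is the same as above.
True-score variance = [12.9²·0.71 + 15.3²·0.57] + 205.265 = 251.582 + 205.265 = 456.847.
Reliability = 456.847 / 605.765 = 0.754.

0.754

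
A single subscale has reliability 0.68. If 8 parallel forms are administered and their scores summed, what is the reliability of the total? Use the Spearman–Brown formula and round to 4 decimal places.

0.9444

ρ_k = kρ / (1 + (k−1)ρ) = 8·0.68 / (1 + 7·0.68) = 5.440 / 5.760 = 0.9444.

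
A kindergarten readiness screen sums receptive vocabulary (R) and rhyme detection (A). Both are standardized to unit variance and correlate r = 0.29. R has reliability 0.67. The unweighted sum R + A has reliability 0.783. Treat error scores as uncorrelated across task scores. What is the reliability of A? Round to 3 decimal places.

Var(R+A) = 2 + 2·0.29 = 2.580.
True-score variance = ρ_R + ρ_A + 2·0.29, so 0.783 = (0.67 + ρ_A + 0.58) / 2.580.
ρ_A = 0.783·2.580 − 0.67 − 0.58 = 0.770.

0.770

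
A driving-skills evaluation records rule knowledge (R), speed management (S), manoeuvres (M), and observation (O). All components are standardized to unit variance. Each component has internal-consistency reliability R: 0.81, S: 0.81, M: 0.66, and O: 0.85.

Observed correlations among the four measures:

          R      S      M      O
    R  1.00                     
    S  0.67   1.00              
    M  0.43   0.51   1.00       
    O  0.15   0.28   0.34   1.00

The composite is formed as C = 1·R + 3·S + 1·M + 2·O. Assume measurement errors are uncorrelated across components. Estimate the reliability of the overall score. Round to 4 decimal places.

0.8995

Var(C) = 1 + 3² + 1 + 2² + 2·[3·0.67 + 0.43 + 2·0.15 + 3·0.51 + 6·0.28 + 2·0.34] = 15 + 13.26 = 28.26.
Under uncorrelated errors the observed covariances equal the true-score covariances, so only the own-variance terms attenuate.
True-score variance = [0.81 + 3²·0.81 + 0.66 + 2²·0.85] + 13.26 = 12.16 + 13.26 = 25.42.
Reliability = 25.42 / 28.26 = 0.8995.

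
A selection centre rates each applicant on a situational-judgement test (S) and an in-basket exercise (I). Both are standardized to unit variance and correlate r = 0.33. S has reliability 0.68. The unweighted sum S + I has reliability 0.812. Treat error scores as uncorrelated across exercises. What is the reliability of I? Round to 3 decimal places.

Var(S+I) = 2 + 2·0.33 = 2.660.
True-score variance = ρ_S + ρ_I + 2·0.33, so 0.812 = (0.68 + ρ_I + 0.66) / 2.660.
ρ_I = 0.812·2.660 − 0.68 − 0.66 = 0.820.

0.820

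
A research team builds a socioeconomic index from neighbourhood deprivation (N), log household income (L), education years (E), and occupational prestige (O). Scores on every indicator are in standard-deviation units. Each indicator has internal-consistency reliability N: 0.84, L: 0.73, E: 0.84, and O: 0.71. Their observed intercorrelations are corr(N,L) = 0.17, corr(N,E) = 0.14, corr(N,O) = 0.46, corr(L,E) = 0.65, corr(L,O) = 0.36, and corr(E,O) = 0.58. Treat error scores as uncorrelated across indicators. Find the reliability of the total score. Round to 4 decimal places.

0.8991

Var(N+L+E+O) = 4 + 2·[0.17 + 0.14 + 0.46 + 0.65 + 0.36 + 0.58] = 4 + 4.72 = 8.72.
Because errors are independent across components, Cov(Tᵢ,Tⱼ) = Cov(Xᵢ,Xⱼ); the off-diagonal part of the true-score variance is the same as above.
True-score variance = [0.84 + 0.73 + 0.84 + 0.71] + 4.72 = 3.12 + 4.72 = 7.84.
Reliability = 7.84 / 8.72 = 0.8991.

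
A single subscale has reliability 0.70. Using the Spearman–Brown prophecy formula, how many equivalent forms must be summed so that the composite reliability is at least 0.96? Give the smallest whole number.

k ≥ ρ*(1−ρ₁)/(ρ₁(1−ρ*)) = 0.96·0.30 / (0.70·0.04) = 10.286.
Smallest integer k = 11.

11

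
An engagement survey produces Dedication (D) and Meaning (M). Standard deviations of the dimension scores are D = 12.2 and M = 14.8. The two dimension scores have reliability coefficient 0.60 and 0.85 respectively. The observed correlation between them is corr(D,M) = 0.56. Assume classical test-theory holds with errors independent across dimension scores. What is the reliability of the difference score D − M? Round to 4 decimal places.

Var(D−M) = 12.2² + 14.8² − 2·12.2·14.8·0.56 = 367.88 − 202.227 = 165.653.
Because errors are independent across components, Cov(Tᵢ,Tⱼ) = Cov(Xᵢ,Xⱼ); the off-diagonal part of the true-score variance is the same as above.
True-score variance = [12.2²·0.60 + 14.8²·0.85] − 202.227 = 275.488 − 202.227 = 73.2608.
Reliability = 73.2608 / 165.653 = 0.4423.

0.4423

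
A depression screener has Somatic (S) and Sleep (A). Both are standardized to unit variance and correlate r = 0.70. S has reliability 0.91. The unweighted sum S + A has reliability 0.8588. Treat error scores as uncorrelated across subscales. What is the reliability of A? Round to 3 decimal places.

Var(S+A) = 2 + 2·0.70 = 3.400.
True-score variance = ρ_S + ρ_A + 2·0.70, so 0.8588 = (0.91 + ρ_A + 1.40) / 3.400.
ρ_A = 0.8588·3.400 − 0.91 − 1.40 = 0.610.

0.610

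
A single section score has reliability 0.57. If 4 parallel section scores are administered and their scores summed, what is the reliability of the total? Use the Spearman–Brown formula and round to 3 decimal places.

ρ_k = kρ / (1 + (k−1)ρ) = 4·0.57 / (1 + 3·0.57) = 2.280 / 2.710 = 0.841.

0.841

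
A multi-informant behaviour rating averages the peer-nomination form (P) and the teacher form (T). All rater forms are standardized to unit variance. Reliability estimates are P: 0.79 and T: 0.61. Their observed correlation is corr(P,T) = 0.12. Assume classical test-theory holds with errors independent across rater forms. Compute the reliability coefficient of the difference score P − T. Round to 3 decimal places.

0.659

Var(P−T) = 1 + 1 − 2·0.12 = 2 − 0.24 = 1.76.
Under uncorrelated errors the observed covariances equal the true-score covariances, so only the own-variance terms attenuate.
True-score variance = [0.79 + 0.61] − 0.24 = 1.4 − 0.24 = 1.16.
Reliability = 1.16 / 1.76 = 0.659.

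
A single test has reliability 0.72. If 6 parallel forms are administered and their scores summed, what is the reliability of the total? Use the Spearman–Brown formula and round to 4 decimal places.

0.9391

ρ_k = kρ / (1 + (k−1)ρ) = 6·0.72 / (1 + 5·0.72) = 4.320 / 4.600 = 0.9391.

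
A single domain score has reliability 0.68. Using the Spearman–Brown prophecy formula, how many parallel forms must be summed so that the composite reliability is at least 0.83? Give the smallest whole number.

k ≥ ρ*(1−ρ₁)/(ρ₁(1−ρ*)) = 0.83·0.32 / (0.68·0.17) = 2.298.
Smallest integer k = 3.

3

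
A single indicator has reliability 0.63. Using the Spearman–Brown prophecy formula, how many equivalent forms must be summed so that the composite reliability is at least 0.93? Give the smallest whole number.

k ≥ ρ*(1−ρ₁)/(ρ₁(1−ρ*)) = 0.93·0.37 / (0.63·0.07) = 7.803.
Smallest integer k = 8.

8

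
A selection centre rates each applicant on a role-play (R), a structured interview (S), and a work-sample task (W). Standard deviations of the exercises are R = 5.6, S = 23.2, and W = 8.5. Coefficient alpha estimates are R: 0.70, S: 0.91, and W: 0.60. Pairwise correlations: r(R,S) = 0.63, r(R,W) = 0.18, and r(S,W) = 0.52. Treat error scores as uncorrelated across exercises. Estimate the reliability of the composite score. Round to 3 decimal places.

Var(R+S+W) = 5.6² + 23.2² + 8.5² + 2·[5.6·23.2·0.63 + 5.6·8.5·0.18 + 23.2·8.5·0.52] = 641.85 + 385.923 = 1027.77.
Because errors are independent across components, Cov(Tᵢ,Tⱼ) = Cov(Xᵢ,Xⱼ); the off-diagonal part of the true-score variance is the same as above.
True-score variance = [5.6²·0.70 + 23.2²·0.91 + 8.5²·0.60] + 385.923 = 555.1 + 385.923 = 941.024.
Reliability = 941.024 / 1027.77 = 0.916.

0.916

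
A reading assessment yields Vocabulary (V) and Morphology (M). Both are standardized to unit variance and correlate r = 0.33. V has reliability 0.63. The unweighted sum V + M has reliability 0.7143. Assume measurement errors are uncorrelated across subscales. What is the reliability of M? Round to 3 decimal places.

0.610

Var(V+M) = 2 + 2·0.33 = 2.660.
True-score variance = ρ_V + ρ_M + 2·0.33, so 0.7143 = (0.63 + ρ_M + 0.66) / 2.660.
ρ_M = 0.7143·2.660 − 0.63 − 0.66 = 0.610.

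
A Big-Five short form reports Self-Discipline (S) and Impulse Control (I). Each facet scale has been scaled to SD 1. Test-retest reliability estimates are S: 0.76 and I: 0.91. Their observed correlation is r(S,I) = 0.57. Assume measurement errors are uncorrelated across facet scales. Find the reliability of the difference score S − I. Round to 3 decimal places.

0.616

Var(S−I) = 1 + 1 − 2·0.57 = 2 − 1.14 = 0.86.
With uncorrelated errors the cross-covariances are all true-score covariance, so they carry over unchanged; only the diagonal terms shrink to ρᵢσᵢ².
True-score variance = [0.76 + 0.91] − 1.14 = 1.67 − 1.14 = 0.53.
Reliability = 0.53 / 0.86 = 0.616.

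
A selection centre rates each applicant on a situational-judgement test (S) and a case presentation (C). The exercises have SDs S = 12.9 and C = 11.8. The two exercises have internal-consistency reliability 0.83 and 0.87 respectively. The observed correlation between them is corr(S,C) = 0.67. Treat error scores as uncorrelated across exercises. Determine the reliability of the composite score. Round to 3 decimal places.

0.909

Var(S+C) = 12.9² + 11.8² + 2·[12.9·11.8·0.67] = 305.65 + 203.975 = 509.625.
Under uncorrelated errors the observed covariances equal the true-score covariances, so only the own-variance terms attenuate.
True-score variance = [12.9²·0.83 + 11.8²·0.87] + 203.975 = 259.259 + 203.975 = 463.234.
Reliability = 463.234 / 509.625 = 0.909.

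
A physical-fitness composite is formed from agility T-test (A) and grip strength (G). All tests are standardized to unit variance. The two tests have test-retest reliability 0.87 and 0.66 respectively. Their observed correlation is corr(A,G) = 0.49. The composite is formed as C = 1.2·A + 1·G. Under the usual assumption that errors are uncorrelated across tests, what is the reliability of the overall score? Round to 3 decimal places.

0.854

Var(C) = 1.2² + 1 + 2·[1.2·0.49] = 2.44 + 1.176 = 3.616.
With uncorrelated errors the cross-covariances are all true-score covariance, so they carry over unchanged; only the diagonal terms shrink to ρᵢσᵢ².
True-score variance = [1.2²·0.87 + 0.66] + 1.176 = 1.9128 + 1.176 = 3.0888.
Reliability = 3.0888 / 3.616 = 0.854.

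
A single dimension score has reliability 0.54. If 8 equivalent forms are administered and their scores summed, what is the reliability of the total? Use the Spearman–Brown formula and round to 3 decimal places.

ρ_k = kρ / (1 + (k−1)ρ) = 8·0.54 / (1 + 7·0.54) = 4.320 / 4.780 = 0.904.

0.904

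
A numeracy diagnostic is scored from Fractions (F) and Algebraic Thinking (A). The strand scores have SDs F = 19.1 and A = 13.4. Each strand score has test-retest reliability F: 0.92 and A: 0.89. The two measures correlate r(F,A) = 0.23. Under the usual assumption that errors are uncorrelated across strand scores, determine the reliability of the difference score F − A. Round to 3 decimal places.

0.885

Var(F−A) = 19.1² + 13.4² − 2·19.1·13.4·0.23 = 544.37 − 117.732 = 426.638.
Because errors are independent across components, Cov(Tᵢ,Tⱼ) = Cov(Xᵢ,Xⱼ); the off-diagonal part of the true-score variance is the same as above.
True-score variance = [19.1²·0.92 + 13.4²·0.89] − 117.732 = 495.434 − 117.732 = 377.701.
Reliability = 377.701 / 426.638 = 0.885.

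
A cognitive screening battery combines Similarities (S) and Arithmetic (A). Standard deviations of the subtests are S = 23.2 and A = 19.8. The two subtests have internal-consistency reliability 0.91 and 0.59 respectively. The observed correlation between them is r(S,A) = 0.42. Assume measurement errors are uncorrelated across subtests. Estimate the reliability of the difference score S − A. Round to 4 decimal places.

Var(S−A) = 23.2² + 19.8² − 2·23.2·19.8·0.42 = 930.28 − 385.862 = 544.418.
Under uncorrelated errors the observed covariances equal the true-score covariances, so only the own-variance terms attenuate.
True-score variance = [23.2²·0.91 + 19.8²·0.59] − 385.862 = 721.102 − 385.862 = 335.24.
Reliability = 335.24 / 544.418 = 0.6158.

0.6158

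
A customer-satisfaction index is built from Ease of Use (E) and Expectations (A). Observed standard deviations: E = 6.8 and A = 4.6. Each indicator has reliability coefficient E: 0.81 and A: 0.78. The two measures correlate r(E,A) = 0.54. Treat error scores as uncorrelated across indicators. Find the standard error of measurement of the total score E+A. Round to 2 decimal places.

3.67

Var(total) = 67.4 + 33.7824 = 101.182.
True-score variance = 53.9592 + 33.7824 = 87.7416, so reliability = 0.8672.
Error variance = 101.182 − 87.7416 = 13.4408; SEM = √13.4408 = 3.67.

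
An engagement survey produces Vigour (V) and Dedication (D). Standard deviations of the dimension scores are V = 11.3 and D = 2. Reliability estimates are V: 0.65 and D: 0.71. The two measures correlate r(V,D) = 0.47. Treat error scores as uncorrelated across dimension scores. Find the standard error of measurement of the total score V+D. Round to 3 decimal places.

Var(total) = 131.69 + 21.244 = 152.934.
True-score variance = 85.8385 + 21.244 = 107.083, so reliability = 0.7002.
Error variance = 152.934 − 107.083 = 45.8515; SEM = √45.8515 = 6.771.

6.771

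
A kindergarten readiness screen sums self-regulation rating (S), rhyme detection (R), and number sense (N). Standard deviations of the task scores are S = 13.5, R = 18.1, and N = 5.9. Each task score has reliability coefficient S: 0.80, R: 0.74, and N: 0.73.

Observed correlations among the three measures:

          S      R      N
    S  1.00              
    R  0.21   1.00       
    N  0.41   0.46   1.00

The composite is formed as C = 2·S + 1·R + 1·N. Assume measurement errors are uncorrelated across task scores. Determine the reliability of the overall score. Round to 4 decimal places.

Var(C) = 2²·13.5² + 18.1² + 5.9² + 2·[2·13.5·18.1·0.21 + 2·13.5·5.9·0.41 + 18.1·5.9·0.46] = 1091.42 + 434.127 = 1525.55.
Because errors are independent across components, Cov(Tᵢ,Tⱼ) = Cov(Xᵢ,Xⱼ); the off-diagonal part of the true-score variance is the same as above.
True-score variance = [2²·13.5²·0.80 + 18.1²·0.74 + 5.9²·0.73] + 434.127 = 851.043 + 434.127 = 1285.17.
Reliability = 1285.17 / 1525.55 = 0.8424.

0.8424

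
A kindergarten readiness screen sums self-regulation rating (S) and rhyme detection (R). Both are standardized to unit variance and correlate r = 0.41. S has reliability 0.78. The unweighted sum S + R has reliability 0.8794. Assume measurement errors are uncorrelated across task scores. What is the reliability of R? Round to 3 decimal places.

Var(S+R) = 2 + 2·0.41 = 2.820.
True-score variance = ρ_S + ρ_R + 2·0.41, so 0.8794 = (0.78 + ρ_R + 0.82) / 2.820.
ρ_R = 0.8794·2.820 − 0.78 − 0.82 = 0.880.

0.880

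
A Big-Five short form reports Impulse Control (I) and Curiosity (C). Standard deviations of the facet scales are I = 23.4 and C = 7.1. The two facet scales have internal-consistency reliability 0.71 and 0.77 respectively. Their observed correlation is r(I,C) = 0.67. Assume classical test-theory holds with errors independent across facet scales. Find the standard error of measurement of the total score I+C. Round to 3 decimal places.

13.053

Var(total) = 597.97 + 222.628 = 820.598.
True-score variance = 427.583 + 222.628 = 650.211, so reliability = 0.7924.
Error variance = 820.598 − 650.211 = 170.387; SEM = √170.387 = 13.053.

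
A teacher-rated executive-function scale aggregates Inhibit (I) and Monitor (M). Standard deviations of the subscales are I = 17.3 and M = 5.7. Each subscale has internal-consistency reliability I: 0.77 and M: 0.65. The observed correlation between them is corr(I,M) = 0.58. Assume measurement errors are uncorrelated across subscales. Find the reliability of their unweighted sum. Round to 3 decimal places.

0.820

Var(I+M) = 17.3² + 5.7² + 2·[17.3·5.7·0.58] = 331.78 + 114.388 = 446.168.
Under uncorrelated errors the observed covariances equal the true-score covariances, so only the own-variance terms attenuate.
True-score variance = [17.3²·0.77 + 5.7²·0.65] + 114.388 = 251.572 + 114.388 = 365.959.
Reliability = 365.959 / 446.168 = 0.820.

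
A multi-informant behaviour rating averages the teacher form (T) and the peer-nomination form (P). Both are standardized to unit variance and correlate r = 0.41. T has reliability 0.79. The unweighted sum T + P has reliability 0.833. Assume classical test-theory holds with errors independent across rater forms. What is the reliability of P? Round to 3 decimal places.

0.739

Var(T+P) = 2 + 2·0.41 = 2.820.
True-score variance = ρ_T + ρ_P + 2·0.41, so 0.833 = (0.79 + ρ_P + 0.82) / 2.820.
ρ_P = 0.833·2.820 − 0.79 − 0.82 = 0.739.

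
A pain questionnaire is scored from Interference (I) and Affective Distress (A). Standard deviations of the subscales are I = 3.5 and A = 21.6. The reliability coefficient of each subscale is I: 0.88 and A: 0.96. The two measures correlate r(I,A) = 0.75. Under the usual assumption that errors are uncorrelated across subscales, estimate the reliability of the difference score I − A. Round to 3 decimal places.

Var(I−A) = 3.5² + 21.6² − 2·3.5·21.6·0.75 = 478.81 − 113.4 = 365.41.
Under uncorrelated errors the observed covariances equal the true-score covariances, so only the own-variance terms attenuate.
True-score variance = [3.5²·0.88 + 21.6²·0.96] − 113.4 = 458.678 − 113.4 = 345.278.
Reliability = 345.278 / 365.41 = 0.945.

0.945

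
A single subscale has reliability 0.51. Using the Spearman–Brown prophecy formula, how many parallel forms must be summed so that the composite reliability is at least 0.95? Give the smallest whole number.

19

k ≥ ρ*(1−ρ₁)/(ρ₁(1−ρ*)) = 0.95·0.49 / (0.51·0.05) = 18.255.
Smallest integer k = 19.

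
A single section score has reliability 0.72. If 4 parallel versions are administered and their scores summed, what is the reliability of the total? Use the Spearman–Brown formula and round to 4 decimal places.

ρ_k = kρ / (1 + (k−1)ρ) = 4·0.72 / (1 + 3·0.72) = 2.880 / 3.160 = 0.9114.

0.9114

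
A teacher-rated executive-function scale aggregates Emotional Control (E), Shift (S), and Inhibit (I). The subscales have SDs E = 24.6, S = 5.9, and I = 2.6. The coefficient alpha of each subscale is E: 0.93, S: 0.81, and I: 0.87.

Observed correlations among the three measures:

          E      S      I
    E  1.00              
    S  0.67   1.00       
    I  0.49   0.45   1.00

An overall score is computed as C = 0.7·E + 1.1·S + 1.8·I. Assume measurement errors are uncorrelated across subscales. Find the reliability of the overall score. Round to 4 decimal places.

0.9487

Var(C) = 0.7²·24.6² + 1.1²·5.9² + 1.8²·2.6² + 2·[0.77·24.6·5.9·0.67 + 1.26·24.6·2.6·0.49 + 1.98·5.9·2.6·0.45] = 360.551 + 256.069 = 616.62.
Under uncorrelated errors the observed covariances equal the true-score covariances, so only the own-variance terms attenuate.
True-score variance = [0.7²·24.6²·0.93 + 1.1²·5.9²·0.81 + 1.8²·2.6²·0.87] + 256.069 = 328.944 + 256.069 = 585.013.
Reliability = 585.013 / 616.62 = 0.9487.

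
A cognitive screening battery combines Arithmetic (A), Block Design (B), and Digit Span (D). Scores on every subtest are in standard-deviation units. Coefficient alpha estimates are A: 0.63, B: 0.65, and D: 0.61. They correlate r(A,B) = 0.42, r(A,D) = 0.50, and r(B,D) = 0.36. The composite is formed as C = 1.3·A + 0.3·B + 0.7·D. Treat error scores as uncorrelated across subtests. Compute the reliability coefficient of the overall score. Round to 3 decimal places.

Var(C) = 1.3² + 0.3² + 0.7² + 2·[0.39·0.42 + 0.91·0.50 + 0.21·0.36] = 2.27 + 1.3888 = 3.6588.
With uncorrelated errors the cross-covariances are all true-score covariance, so they carry over unchanged; only the diagonal terms shrink to ρᵢσᵢ².
True-score variance = [1.3²·0.63 + 0.3²·0.65 + 0.7²·0.61] + 1.3888 = 1.4221 + 1.3888 = 2.8109.
Reliability = 2.8109 / 3.6588 = 0.768.

0.768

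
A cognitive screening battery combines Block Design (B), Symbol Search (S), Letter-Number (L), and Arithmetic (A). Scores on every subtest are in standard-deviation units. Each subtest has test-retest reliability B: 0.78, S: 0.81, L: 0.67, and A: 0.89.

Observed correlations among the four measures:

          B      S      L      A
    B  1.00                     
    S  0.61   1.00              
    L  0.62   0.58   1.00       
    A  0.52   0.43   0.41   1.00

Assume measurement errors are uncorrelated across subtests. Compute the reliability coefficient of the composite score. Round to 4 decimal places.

Var(B+S+L+A) = 4 + 2·[0.61 + 0.62 + 0.52 + 0.58 + 0.43 + 0.41] = 4 + 6.34 = 10.34.
Because errors are independent across components, Cov(Tᵢ,Tⱼ) = Cov(Xᵢ,Xⱼ); the off-diagonal part of the true-score variance is the same as above.
True-score variance = [0.78 + 0.81 + 0.67 + 0.89] + 6.34 = 3.15 + 6.34 = 9.49.
Reliability = 9.49 / 10.34 = 0.9178.

0.9178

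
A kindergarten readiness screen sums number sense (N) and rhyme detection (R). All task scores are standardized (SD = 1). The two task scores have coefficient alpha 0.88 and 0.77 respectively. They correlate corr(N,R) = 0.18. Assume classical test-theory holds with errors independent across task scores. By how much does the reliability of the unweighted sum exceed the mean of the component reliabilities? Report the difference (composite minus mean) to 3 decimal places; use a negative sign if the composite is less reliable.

Var(sum) = 2 + 0.36 = 2.36; true-score variance = 1.65 + 0.36 = 2.01; composite reliability = 0.8517.
Mean component reliability = 0.8250.
Difference = 0.8517 − 0.8250 = 0.027.

0.027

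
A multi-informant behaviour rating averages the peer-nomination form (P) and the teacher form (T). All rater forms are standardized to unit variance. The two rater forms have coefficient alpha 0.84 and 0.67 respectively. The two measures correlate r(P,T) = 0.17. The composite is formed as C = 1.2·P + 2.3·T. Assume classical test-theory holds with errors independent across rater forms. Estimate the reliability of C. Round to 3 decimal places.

Var(C) = 1.2² + 2.3² + 2·[2.76·0.17] = 6.73 + 0.9384 = 7.6684.
Because errors are independent across components, Cov(Tᵢ,Tⱼ) = Cov(Xᵢ,Xⱼ); the off-diagonal part of the true-score variance is the same as above.
True-score variance = [1.2²·0.84 + 2.3²·0.67] + 0.9384 = 4.7539 + 0.9384 = 5.6923.
Reliability = 5.6923 / 7.6684 = 0.742.

0.742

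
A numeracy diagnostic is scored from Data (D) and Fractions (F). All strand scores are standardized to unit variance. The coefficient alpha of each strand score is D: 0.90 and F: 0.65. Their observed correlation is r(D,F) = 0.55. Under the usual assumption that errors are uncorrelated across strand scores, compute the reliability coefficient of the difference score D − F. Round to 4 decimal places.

Var(D−F) = 1 + 1 − 2·0.55 = 2 − 1.1 = 0.9.
With uncorrelated errors the cross-covariances are all true-score covariance, so they carry over unchanged; only the diagonal terms shrink to ρᵢσᵢ².
True-score variance = [0.90 + 0.65] − 1.1 = 1.55 − 1.1 = 0.45.
Reliability = 0.45 / 0.9 = 0.5000.

0.5000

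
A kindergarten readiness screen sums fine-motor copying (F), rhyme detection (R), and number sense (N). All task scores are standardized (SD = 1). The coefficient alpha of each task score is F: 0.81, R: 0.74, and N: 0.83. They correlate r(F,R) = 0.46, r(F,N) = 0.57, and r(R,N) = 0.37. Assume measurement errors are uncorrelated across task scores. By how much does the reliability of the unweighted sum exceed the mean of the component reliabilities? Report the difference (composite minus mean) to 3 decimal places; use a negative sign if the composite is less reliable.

Var(sum) = 3 + 2.8 = 5.8; true-score variance = 2.38 + 2.8 = 5.18; composite reliability = 0.8931.
Mean component reliability = 0.7933.
Difference = 0.8931 − 0.7933 = 0.100.

0.100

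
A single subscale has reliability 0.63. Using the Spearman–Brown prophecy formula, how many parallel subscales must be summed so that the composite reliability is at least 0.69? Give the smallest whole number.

k ≥ ρ*(1−ρ₁)/(ρ₁(1−ρ*)) = 0.69·0.37 / (0.63·0.31) = 1.307.
Smallest integer k = 2.

2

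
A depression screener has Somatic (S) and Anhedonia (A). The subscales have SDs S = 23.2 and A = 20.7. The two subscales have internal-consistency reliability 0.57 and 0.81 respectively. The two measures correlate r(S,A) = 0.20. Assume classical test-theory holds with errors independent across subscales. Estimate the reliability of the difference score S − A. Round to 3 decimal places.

Var(S−A) = 23.2² + 20.7² − 2·23.2·20.7·0.20 = 966.73 − 192.096 = 774.634.
Under uncorrelated errors the observed covariances equal the true-score covariances, so only the own-variance terms attenuate.
True-score variance = [23.2²·0.57 + 20.7²·0.81] − 192.096 = 653.874 − 192.096 = 461.778.
Reliability = 461.778 / 774.634 = 0.596.

0.596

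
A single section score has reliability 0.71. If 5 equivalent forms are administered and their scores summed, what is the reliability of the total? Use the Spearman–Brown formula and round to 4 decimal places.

0.9245

ρ_k = kρ / (1 + (k−1)ρ) = 5·0.71 / (1 + 4·0.71) = 3.550 / 3.840 = 0.9245.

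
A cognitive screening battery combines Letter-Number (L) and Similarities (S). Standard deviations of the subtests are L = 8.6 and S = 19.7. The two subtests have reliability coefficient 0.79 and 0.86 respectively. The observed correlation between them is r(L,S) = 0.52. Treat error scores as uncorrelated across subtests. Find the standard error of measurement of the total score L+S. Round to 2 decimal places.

8.36

Var(total) = 462.05 + 176.197 = 638.247.
True-score variance = 392.186 + 176.197 = 568.383, so reliability = 0.8905.
Error variance = 638.247 − 568.383 = 69.8642; SEM = √69.8642 = 8.36.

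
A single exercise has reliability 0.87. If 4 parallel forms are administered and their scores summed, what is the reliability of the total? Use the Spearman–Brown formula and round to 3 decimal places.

ρ_k = kρ / (1 + (k−1)ρ) = 4·0.87 / (1 + 3·0.87) = 3.480 / 3.610 = 0.964.

0.964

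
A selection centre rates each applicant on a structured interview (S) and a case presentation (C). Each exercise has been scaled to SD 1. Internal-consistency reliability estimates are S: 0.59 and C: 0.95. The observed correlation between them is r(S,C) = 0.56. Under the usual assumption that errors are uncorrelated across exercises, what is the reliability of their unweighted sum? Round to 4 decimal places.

0.8526

Var(S+C) = 2 + 2·[0.56] = 2 + 1.12 = 3.12.
With uncorrelated errors the cross-covariances are all true-score covariance, so they carry over unchanged; only the diagonal terms shrink to ρᵢσᵢ².
True-score variance = [0.59 + 0.95] + 1.12 = 1.54 + 1.12 = 2.66.
Reliability = 2.66 / 3.12 = 0.8526.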